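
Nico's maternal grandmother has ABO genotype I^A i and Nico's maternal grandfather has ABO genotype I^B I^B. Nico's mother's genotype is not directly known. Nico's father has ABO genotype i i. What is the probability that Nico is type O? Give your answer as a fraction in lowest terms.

1/4

Nico's mother's ABO genotype from I^A i × I^B I^B: 1/2 I^A I^B, 1/2 I^B i.
Crossing each possibility with the father i i and summing P(type O): 1/2·0 + 1/2·1/2 = 1/4.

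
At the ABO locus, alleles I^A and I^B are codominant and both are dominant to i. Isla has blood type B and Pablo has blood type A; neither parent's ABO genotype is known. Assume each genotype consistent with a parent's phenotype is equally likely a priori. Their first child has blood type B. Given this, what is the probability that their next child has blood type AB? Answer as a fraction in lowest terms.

Possible genotypes: Isla ∈ {I^B I^B, I^B i}; Pablo ∈ {I^A I^A, I^A i}.
Weight each parental genotype pair by prior × P(type-B child):
  I^B I^B × I^A i: posterior weight 2/3; P(next child type AB) = 1/2.
  I^B i × I^A i: posterior weight 1/3; P(next child type AB) = 1/4.
Weighted sum = 5/12.

5/12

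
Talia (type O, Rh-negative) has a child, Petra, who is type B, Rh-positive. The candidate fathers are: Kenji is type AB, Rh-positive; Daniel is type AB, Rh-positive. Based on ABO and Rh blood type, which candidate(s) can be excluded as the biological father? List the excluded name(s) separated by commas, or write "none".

none

A candidate is excluded only if no genotype consistent with his phenotype could produce a type B, Rh-positive child with a type O, Rh-negative mother.
Every candidate has at least one consistent genotype combination, so none can be excluded.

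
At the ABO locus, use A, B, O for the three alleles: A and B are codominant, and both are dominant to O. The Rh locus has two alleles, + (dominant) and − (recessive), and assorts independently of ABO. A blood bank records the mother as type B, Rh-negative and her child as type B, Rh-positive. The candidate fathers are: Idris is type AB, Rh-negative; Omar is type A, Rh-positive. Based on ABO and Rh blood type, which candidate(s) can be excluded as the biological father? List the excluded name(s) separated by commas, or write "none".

A candidate is excluded only if no genotype consistent with his phenotype could produce a type B, Rh-positive child with a type B, Rh-negative mother.
Idris (type AB, Rh-): no genotype consistent with that phenotype can produce a type-B Rh+ child with a type-B mother.

Idris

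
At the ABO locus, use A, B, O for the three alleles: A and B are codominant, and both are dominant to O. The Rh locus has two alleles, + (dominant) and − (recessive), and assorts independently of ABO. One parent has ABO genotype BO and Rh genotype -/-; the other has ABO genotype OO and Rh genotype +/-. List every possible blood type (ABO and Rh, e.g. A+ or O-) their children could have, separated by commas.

O+, O-, B+, B-

Gametes from BO × OO give offspring ABO genotypes BO, OO, i.e. phenotypes O, B.
Rh cross -/- × +/- → phenotypes Rh+, Rh-.
Combining independently: O+, O-, B+, B-.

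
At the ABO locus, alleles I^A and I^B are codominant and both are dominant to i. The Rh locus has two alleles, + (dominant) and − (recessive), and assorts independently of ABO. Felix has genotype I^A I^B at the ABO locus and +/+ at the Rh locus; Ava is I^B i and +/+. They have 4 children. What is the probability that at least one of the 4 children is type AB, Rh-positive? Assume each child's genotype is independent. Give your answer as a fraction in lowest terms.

175/256

ABO cross I^A I^B × I^B i → 1/4 A, 1/2 B, 1/4 AB.
Rh cross +/+ × +/+ → 1 Rh+; so P(type AB, Rh-positive) = 1/4 × 1 = 1/4 per child.
P(none) = (3/4)^4 = 81/256; P(at least one) = 1 − 81/256 = 175/256.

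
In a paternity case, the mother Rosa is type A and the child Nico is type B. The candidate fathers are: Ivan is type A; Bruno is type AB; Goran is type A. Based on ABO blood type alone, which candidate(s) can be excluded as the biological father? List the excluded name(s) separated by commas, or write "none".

A candidate is excluded only if no genotype consistent with his phenotype could produce a type B child with a type A mother.
Ivan (type A): no genotype consistent with that phenotype can produce a type-B child with a type-A mother.
Goran (type A): no genotype consistent with that phenotype can produce a type-B child with a type-A mother.

Ivan, Goran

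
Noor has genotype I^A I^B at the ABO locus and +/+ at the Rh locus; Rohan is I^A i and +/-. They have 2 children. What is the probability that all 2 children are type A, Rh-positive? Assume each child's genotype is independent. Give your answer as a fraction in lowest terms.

1/4

ABO cross I^A I^B × I^A i → 1/2 A, 1/4 B, 1/4 AB.
Rh cross +/+ × +/- → 1 Rh+; so P(type A, Rh-positive) = 1/2 × 1 = 1/2 per child.
All 2 independent: (1/2)^2 = 1/4.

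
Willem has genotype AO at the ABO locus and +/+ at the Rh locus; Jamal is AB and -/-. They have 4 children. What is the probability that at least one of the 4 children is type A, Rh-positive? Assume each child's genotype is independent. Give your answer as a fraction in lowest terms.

ABO cross AO × AB → 1/2 A, 1/4 B, 1/4 AB.
Rh cross +/+ × -/- → 1 Rh+; so P(type A, Rh-positive) = 1/2 × 1 = 1/2 per child.
P(none) = (1/2)^4 = 1/16; P(at least one) = 1 − 1/16 = 15/16.

15/16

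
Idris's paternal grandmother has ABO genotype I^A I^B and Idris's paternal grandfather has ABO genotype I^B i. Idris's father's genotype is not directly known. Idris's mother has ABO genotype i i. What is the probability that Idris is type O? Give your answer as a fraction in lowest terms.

1/4

Idris's father's ABO genotype from I^A I^B × I^B i: 1/4 I^A I^B, 1/4 I^A i, 1/4 I^B I^B, 1/4 I^B i.
Crossing each possibility with the mother i i and summing P(type O): 1/4·0 + 1/4·1/2 + 1/4·0 + 1/4·1/2 = 1/4.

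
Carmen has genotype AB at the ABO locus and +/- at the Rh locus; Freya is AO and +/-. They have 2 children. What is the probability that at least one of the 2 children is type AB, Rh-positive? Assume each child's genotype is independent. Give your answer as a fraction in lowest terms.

87/256

ABO cross AB × AO → 1/2 A, 1/4 B, 1/4 AB.
Rh cross +/- × +/- → 3/4 Rh+, 1/4 Rh-; so P(type AB, Rh-positive) = 1/4 × 3/4 = 3/16 per child.
P(none) = (13/16)^2 = 169/256; P(at least one) = 1 − 169/256 = 87/256.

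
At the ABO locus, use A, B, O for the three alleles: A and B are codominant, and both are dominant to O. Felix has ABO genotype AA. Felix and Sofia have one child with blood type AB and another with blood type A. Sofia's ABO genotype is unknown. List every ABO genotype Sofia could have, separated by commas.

For each candidate genotype of Sofia, check whether crossing it with AA can produce every observed child phenotype.
  AA → possible child types {A} ✗
  AB → possible child types {A, AB} ✓
  AO → possible child types {A} ✗
  BB → possible child types {AB} ✗
  BO → possible child types {A, AB} ✓
  OO → possible child types {A} ✗

AB, BO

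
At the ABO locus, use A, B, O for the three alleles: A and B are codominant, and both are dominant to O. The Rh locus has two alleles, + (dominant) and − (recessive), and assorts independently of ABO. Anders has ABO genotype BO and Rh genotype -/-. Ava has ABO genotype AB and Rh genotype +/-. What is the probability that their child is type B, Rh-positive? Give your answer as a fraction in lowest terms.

1/4

ABO cross BO × AB → offspring phenotypes: 1/4 A, 1/2 B, 1/4 AB.
Rh cross -/- × +/- → 1/2 Rh+, 1/2 Rh-.
Independent loci: P(type B, Rh-positive) = 1/2 × 1/2 = 1/4.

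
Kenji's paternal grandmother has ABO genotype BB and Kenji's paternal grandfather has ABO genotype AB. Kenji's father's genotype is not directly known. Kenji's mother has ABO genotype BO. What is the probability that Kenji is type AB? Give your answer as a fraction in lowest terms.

1/8

Kenji's father's ABO genotype from BB × AB: 1/2 AB, 1/2 BB.
Crossing each possibility with the mother BO and summing P(type AB): 1/2·1/4 + 1/2·0 = 1/8.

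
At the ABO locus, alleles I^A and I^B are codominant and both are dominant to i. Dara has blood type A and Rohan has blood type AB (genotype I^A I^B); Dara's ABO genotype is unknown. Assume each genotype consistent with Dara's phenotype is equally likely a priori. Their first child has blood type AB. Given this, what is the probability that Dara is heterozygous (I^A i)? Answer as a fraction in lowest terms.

Possible genotypes: Dara ∈ {I^A I^A, I^A i}; Rohan ∈ {I^A I^B}.
Weight each parental genotype pair by prior × P(type-AB child):
  I^A I^A × I^A I^B: posterior weight 2/3.
  I^A i × I^A I^B: posterior weight 1/3.
Sum the posterior weight over pairs where Dara is I^A i: 1/3.

1/3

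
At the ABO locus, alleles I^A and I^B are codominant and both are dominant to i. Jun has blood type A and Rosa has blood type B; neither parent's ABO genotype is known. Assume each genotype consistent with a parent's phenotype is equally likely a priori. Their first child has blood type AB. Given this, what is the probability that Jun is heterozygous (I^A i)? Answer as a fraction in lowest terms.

1/3

Possible genotypes: Jun ∈ {I^A I^A, I^A i}; Rosa ∈ {I^B I^B, I^B i}.
Weight each parental genotype pair by prior × P(type-AB child):
  I^A I^A × I^B I^B: posterior weight 4/9.
  I^A I^A × I^B i: posterior weight 2/9.
  I^A i × I^B I^B: posterior weight 2/9.
  I^A i × I^B i: posterior weight 1/9.
Sum the posterior weight over pairs where Jun is I^A i: 1/3.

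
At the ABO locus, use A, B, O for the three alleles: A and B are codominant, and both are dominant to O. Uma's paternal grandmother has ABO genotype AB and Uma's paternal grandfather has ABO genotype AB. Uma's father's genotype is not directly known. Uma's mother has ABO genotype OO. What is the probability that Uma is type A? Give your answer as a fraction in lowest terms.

Uma's father's ABO genotype from AB × AB: 1/4 AA, 1/2 AB, 1/4 BB.
Crossing each possibility with the mother OO and summing P(type A): 1/4·1 + 1/2·1/2 + 1/4·0 = 1/2.

1/2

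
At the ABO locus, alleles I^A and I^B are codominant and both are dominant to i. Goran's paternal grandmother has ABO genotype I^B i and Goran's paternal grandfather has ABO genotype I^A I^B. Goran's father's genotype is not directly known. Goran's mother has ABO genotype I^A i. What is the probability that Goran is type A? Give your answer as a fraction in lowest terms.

3/8

Goran's father's ABO genotype from I^B i × I^A I^B: 1/4 I^A I^B, 1/4 I^A i, 1/4 I^B I^B, 1/4 I^B i.
Crossing each possibility with the mother I^A i and summing P(type A): 1/4·1/2 + 1/4·3/4 + 1/4·0 + 1/4·1/4 = 3/8.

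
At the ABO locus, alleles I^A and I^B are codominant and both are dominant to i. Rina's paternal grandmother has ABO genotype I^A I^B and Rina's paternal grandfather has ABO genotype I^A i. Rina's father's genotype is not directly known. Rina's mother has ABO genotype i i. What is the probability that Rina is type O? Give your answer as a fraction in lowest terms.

Rina's father's ABO genotype from I^A I^B × I^A i: 1/4 I^A I^A, 1/4 I^A I^B, 1/4 I^A i, 1/4 I^B i.
Crossing each possibility with the mother i i and summing P(type O): 1/4·0 + 1/4·0 + 1/4·1/2 + 1/4·1/2 = 1/4.

1/4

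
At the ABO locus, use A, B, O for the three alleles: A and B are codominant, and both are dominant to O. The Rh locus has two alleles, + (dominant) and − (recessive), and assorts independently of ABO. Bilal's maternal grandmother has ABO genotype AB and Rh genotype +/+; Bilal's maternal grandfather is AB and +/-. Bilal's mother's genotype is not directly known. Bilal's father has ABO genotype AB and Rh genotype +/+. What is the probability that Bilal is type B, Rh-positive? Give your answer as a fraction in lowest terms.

1/4

Bilal's mother's ABO genotype from AB × AB: 1/4 AA, 1/2 AB, 1/4 BB.
Crossing each possibility with the father AB and summing P(type B): 1/4·0 + 1/2·1/4 + 1/4·1/2 = 1/4.
Similarly for Rh via the mother's Rh distribution: P(Rh+) = 1.
Independent loci: 1/4 × 1 = 1/4.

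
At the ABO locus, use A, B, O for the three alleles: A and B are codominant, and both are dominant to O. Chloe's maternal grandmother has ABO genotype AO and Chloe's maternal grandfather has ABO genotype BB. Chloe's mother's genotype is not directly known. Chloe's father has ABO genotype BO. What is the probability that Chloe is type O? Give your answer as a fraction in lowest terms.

1/8

Chloe's mother's ABO genotype from AO × BB: 1/2 AB, 1/2 BO.
Crossing each possibility with the father BO and summing P(type O): 1/2·0 + 1/2·1/4 = 1/8.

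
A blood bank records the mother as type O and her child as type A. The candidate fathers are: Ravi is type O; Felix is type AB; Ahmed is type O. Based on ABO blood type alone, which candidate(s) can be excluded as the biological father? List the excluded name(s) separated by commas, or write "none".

A candidate is excluded only if no genotype consistent with his phenotype could produce a type A child with a type O mother.
Ravi (type O): no genotype consistent with that phenotype can produce a type-A child with a type-O mother.
Ahmed (type O): no genotype consistent with that phenotype can produce a type-A child with a type-O mother.

Ravi, Ahmed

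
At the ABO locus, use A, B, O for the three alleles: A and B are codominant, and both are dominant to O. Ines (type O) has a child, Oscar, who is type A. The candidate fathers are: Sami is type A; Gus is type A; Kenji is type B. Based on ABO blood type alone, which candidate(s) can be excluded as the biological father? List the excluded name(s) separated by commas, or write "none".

Kenji

A candidate is excluded only if no genotype consistent with his phenotype could produce a type A child with a type O mother.
Kenji (type B): no genotype consistent with that phenotype can produce a type-A child with a type-O mother.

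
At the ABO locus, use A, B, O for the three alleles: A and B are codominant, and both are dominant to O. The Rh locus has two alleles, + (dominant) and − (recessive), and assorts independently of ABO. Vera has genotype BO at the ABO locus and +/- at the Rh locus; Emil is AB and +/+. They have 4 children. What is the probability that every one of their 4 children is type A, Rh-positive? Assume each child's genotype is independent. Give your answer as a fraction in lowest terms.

ABO cross BO × AB → 1/4 A, 1/2 B, 1/4 AB.
Rh cross +/- × +/+ → 1 Rh+; so P(type A, Rh-positive) = 1/4 × 1 = 1/4 per child.
All 4 independent: (1/4)^4 = 1/256.

1/256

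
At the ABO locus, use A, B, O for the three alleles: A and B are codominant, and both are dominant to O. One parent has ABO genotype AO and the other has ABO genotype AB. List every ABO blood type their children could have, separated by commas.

Gametes from AO × AB give offspring ABO genotypes AA, AB, AO, BO, i.e. phenotypes A, B, AB.

A, B, AB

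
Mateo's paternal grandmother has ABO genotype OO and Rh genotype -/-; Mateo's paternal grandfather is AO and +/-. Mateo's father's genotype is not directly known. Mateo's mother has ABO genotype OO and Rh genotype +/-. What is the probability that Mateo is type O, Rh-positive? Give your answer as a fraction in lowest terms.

15/32

Mateo's father's ABO genotype from OO × AO: 1/2 AO, 1/2 OO.
Crossing each possibility with the mother OO and summing P(type O): 1/2·1/2 + 1/2·1 = 3/4.
Similarly for Rh via the father's Rh distribution: P(Rh+) = 5/8.
Independent loci: 3/4 × 5/8 = 15/32.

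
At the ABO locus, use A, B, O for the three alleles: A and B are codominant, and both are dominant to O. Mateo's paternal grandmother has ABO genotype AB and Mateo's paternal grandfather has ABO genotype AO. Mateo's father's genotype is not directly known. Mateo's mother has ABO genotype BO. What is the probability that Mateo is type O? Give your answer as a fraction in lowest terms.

1/8

Mateo's father's ABO genotype from AB × AO: 1/4 AA, 1/4 AB, 1/4 AO, 1/4 BO.
Crossing each possibility with the mother BO and summing P(type O): 1/4·0 + 1/4·0 + 1/4·1/4 + 1/4·1/4 = 1/8.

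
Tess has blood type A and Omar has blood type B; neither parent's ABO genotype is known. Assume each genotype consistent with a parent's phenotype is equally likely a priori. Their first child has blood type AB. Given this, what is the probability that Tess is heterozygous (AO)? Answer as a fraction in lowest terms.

1/3

Possible genotypes: Tess ∈ {AA, AO}; Omar ∈ {BB, BO}.
Weight each parental genotype pair by prior × P(type-AB child):
  AA × BB: posterior weight 4/9.
  AA × BO: posterior weight 2/9.
  AO × BB: posterior weight 2/9.
  AO × BO: posterior weight 1/9.
Sum the posterior weight over pairs where Tess is AO: 1/3.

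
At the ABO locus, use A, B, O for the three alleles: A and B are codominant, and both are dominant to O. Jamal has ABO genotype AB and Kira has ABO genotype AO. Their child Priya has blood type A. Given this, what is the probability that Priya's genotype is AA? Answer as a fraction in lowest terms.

1/2

Cross AB × AO → 1/4 AA, 1/4 AB, 1/4 AO, 1/4 BO.
Type-A genotypes among offspring: AA (1/4), AO (1/4); total 1/2.
P(AA | type A) = (1/4) / (1/2) = 1/2.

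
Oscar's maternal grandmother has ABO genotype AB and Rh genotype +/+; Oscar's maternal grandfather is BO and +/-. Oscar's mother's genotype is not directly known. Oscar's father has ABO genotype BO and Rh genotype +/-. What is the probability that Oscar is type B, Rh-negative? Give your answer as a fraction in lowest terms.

Oscar's mother's ABO genotype from AB × BO: 1/4 AB, 1/4 AO, 1/4 BB, 1/4 BO.
Crossing each possibility with the father BO and summing P(type B): 1/4·1/2 + 1/4·1/4 + 1/4·1 + 1/4·3/4 = 5/8.
Similarly for Rh via the mother's Rh distribution: P(Rh-) = 1/8.
Independent loci: 5/8 × 1/8 = 5/64.

5/64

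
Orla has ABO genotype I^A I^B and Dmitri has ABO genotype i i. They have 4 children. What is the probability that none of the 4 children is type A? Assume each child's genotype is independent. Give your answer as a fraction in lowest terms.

ABO cross I^A I^B × i i → 1/2 A, 1/2 B.
So P(type A) = 1/2 per child.
P(not type A) = 1/2 for one child; (1/2)^4 = 1/16.

1/16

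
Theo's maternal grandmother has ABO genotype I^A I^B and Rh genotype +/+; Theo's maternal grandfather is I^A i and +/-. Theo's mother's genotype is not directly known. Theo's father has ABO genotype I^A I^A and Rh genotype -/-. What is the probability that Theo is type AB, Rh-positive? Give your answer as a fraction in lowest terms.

Theo's mother's ABO genotype from I^A I^B × I^A i: 1/4 I^A I^A, 1/4 I^A I^B, 1/4 I^A i, 1/4 I^B i.
Crossing each possibility with the father I^A I^A and summing P(type AB): 1/4·0 + 1/4·1/2 + 1/4·0 + 1/4·1/2 = 1/4.
Similarly for Rh via the mother's Rh distribution: P(Rh+) = 3/4.
Independent loci: 1/4 × 3/4 = 3/16.

3/16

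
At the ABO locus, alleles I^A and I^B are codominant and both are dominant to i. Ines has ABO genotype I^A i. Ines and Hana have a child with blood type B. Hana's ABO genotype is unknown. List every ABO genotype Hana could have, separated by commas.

For each candidate genotype of Hana, check whether crossing it with I^A i can produce every observed child phenotype.
  I^A I^A → possible child types {A} ✗
  I^A I^B → possible child types {A, B, AB} ✓
  I^A i → possible child types {O, A} ✗
  I^B I^B → possible child types {B, AB} ✓
  I^B i → possible child types {O, A, B, AB} ✓
  i i → possible child types {O, A} ✗

I^A I^B, I^B I^B, I^B i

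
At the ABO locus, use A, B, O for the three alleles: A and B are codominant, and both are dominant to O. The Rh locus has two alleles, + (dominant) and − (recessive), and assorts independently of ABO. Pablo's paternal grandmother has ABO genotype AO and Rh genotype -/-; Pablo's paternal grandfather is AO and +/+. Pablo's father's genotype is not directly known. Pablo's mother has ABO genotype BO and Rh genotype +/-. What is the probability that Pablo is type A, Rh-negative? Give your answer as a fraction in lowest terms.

Pablo's father's ABO genotype from AO × AO: 1/4 AA, 1/2 AO, 1/4 OO.
Crossing each possibility with the mother BO and summing P(type A): 1/4·1/2 + 1/2·1/4 + 1/4·0 = 1/4.
Similarly for Rh via the father's Rh distribution: P(Rh-) = 1/4.
Independent loci: 1/4 × 1/4 = 1/16.

1/16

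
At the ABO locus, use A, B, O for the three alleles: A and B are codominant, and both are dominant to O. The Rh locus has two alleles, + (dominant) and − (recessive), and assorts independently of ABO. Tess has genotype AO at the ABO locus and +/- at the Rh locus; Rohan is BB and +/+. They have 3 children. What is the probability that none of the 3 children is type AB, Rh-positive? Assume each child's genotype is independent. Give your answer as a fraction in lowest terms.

1/8

ABO cross AO × BB → 1/2 B, 1/2 AB.
Rh cross +/- × +/+ → 1 Rh+; so P(type AB, Rh-positive) = 1/2 × 1 = 1/2 per child.
P(not type AB, Rh-positive) = 1/2 for one child; (1/2)^3 = 1/8.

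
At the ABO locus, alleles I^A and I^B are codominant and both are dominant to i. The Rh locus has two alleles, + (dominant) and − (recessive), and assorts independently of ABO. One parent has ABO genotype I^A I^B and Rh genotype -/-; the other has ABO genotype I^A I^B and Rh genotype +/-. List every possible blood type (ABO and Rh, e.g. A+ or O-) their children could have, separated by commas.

Gametes from I^A I^B × I^A I^B give offspring ABO genotypes I^A I^A, I^A I^B, I^B I^B, i.e. phenotypes A, B, AB.
Rh cross -/- × +/- → phenotypes Rh+, Rh-.
Combining independently: A+, A-, B+, B-, AB+, AB-.

A+, A-, B+, B-, AB+, AB-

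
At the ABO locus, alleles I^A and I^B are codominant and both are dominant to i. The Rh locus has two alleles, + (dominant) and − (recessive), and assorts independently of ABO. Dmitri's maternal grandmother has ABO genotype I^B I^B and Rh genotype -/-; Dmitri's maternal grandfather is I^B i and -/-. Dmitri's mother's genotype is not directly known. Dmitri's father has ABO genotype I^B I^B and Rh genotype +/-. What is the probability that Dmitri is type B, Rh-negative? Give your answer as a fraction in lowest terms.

1/2

Dmitri's mother's ABO genotype from I^B I^B × I^B i: 1/2 I^B I^B, 1/2 I^B i.
Crossing each possibility with the father I^B I^B and summing P(type B): 1/2·1 + 1/2·1 = 1.
Similarly for Rh via the mother's Rh distribution: P(Rh-) = 1/2.
Independent loci: 1 × 1/2 = 1/2.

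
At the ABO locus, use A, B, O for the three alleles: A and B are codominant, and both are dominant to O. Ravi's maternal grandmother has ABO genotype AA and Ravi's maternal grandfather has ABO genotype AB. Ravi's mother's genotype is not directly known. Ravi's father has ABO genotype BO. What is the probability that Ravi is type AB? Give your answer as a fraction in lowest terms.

Ravi's mother's ABO genotype from AA × AB: 1/2 AA, 1/2 AB.
Crossing each possibility with the father BO and summing P(type AB): 1/2·1/2 + 1/2·1/4 = 3/8.

3/8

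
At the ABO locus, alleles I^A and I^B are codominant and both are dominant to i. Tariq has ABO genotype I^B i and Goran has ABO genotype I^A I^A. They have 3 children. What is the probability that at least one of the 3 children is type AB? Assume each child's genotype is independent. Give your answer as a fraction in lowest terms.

ABO cross I^B i × I^A I^A → 1/2 A, 1/2 AB.
So P(type AB) = 1/2 per child.
P(none) = (1/2)^3 = 1/8; P(at least one) = 1 − 1/8 = 7/8.

7/8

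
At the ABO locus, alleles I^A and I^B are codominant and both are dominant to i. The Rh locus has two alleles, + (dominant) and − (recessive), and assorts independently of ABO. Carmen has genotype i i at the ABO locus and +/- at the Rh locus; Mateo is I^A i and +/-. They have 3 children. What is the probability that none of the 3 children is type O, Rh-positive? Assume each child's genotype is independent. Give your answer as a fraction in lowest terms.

ABO cross i i × I^A i → 1/2 O, 1/2 A.
Rh cross +/- × +/- → 3/4 Rh+, 1/4 Rh-; so P(type O, Rh-positive) = 1/2 × 3/4 = 3/8 per child.
P(not type O, Rh-positive) = 5/8 for one child; (5/8)^3 = 125/512.

125/512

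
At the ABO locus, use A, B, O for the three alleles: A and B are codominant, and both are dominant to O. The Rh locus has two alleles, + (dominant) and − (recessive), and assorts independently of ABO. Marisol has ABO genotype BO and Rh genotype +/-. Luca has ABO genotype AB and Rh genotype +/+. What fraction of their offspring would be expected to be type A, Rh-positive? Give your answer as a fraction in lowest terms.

1/4

ABO cross BO × AB → offspring phenotypes: 1/4 A, 1/2 B, 1/4 AB.
Rh cross +/- × +/+ → 1 Rh+.
Independent loci: P(type A, Rh-positive) = 1/4 × 1 = 1/4.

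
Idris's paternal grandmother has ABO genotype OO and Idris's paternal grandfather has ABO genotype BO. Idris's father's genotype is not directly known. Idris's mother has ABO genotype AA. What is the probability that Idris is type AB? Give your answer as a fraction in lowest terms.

Idris's father's ABO genotype from OO × BO: 1/2 BO, 1/2 OO.
Crossing each possibility with the mother AA and summing P(type AB): 1/2·1/2 + 1/2·0 = 1/4.

1/4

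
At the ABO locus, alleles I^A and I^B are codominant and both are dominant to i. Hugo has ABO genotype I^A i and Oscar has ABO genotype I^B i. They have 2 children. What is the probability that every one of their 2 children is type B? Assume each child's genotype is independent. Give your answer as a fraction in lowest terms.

1/16

ABO cross I^A i × I^B i → 1/4 O, 1/4 A, 1/4 B, 1/4 AB.
So P(type B) = 1/4 per child.
All 2 independent: (1/4)^2 = 1/16.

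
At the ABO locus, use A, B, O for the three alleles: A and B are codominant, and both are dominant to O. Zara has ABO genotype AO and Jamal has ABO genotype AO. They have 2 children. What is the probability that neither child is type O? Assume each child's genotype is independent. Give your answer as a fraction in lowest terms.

9/16

ABO cross AO × AO → 1/4 O, 3/4 A.
So P(type O) = 1/4 per child.
P(not type O) = 3/4 for one child; (3/4)^2 = 9/16.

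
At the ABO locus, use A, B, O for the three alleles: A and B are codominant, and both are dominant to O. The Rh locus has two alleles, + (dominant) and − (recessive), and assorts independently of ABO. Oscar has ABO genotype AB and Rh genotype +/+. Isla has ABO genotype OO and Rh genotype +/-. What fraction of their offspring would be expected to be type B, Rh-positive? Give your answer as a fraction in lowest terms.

ABO cross AB × OO → offspring phenotypes: 1/2 A, 1/2 B.
Rh cross +/+ × +/- → 1 Rh+.
Independent loci: P(type B, Rh-positive) = 1/2 × 1 = 1/2.

1/2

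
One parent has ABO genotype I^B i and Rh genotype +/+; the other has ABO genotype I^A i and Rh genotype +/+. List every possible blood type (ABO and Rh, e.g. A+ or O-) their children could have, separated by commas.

Gametes from I^B i × I^A i give offspring ABO genotypes I^A I^B, I^A i, I^B i, i i, i.e. phenotypes O, A, B, AB.
Rh cross +/+ × +/+ → phenotypes Rh+.
Combining independently: O+, A+, B+, AB+.

O+, A+, B+, AB+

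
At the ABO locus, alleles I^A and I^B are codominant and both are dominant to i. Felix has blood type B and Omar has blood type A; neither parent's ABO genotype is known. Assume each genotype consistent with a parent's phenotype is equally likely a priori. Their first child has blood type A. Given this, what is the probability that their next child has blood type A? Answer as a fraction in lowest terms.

5/12

Possible genotypes: Felix ∈ {I^B I^B, I^B i}; Omar ∈ {I^A I^A, I^A i}.
Weight each parental genotype pair by prior × P(type-A child):
  I^B i × I^A I^A: posterior weight 2/3; P(next child type A) = 1/2.
  I^B i × I^A i: posterior weight 1/3; P(next child type A) = 1/4.
Weighted sum = 5/12.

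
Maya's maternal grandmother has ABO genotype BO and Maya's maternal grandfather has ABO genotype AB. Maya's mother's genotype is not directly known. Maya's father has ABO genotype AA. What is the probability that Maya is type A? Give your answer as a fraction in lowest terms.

1/2

Maya's mother's ABO genotype from BO × AB: 1/4 AB, 1/4 AO, 1/4 BB, 1/4 BO.
Crossing each possibility with the father AA and summing P(type A): 1/4·1/2 + 1/4·1 + 1/4·0 + 1/4·1/2 = 1/2.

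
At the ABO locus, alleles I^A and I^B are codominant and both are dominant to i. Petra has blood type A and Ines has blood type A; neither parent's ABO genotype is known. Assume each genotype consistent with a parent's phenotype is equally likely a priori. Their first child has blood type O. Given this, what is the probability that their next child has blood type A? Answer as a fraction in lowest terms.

Possible genotypes: Petra ∈ {I^A I^A, I^A i}; Ines ∈ {I^A I^A, I^A i}.
Weight each parental genotype pair by prior × P(type-O child):
  I^A i × I^A i: posterior weight 1; P(next child type A) = 3/4.
Weighted sum = 3/4.

3/4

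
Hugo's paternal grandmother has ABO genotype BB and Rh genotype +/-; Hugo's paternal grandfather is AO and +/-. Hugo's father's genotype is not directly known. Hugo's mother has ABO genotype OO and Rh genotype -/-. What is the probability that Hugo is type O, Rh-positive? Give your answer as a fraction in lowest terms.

Hugo's father's ABO genotype from BB × AO: 1/2 AB, 1/2 BO.
Crossing each possibility with the mother OO and summing P(type O): 1/2·0 + 1/2·1/2 = 1/4.
Similarly for Rh via the father's Rh distribution: P(Rh+) = 1/2.
Independent loci: 1/4 × 1/2 = 1/8.

1/8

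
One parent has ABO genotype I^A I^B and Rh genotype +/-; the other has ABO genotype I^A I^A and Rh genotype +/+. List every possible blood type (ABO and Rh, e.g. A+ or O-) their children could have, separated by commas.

A+, AB+

Gametes from I^A I^B × I^A I^A give offspring ABO genotypes I^A I^A, I^A I^B, i.e. phenotypes A, AB.
Rh cross +/- × +/+ → phenotypes Rh+.
Combining independently: A+, AB+.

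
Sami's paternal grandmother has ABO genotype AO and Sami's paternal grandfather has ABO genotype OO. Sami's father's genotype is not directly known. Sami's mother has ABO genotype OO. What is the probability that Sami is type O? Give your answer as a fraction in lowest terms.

Sami's father's ABO genotype from AO × OO: 1/2 AO, 1/2 OO.
Crossing each possibility with the mother OO and summing P(type O): 1/2·1/2 + 1/2·1 = 3/4.

3/4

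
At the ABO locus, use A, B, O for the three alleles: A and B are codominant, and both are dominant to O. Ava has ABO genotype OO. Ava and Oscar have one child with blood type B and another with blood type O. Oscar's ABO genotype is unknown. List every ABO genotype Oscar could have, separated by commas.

For each candidate genotype of Oscar, check whether crossing it with OO can produce every observed child phenotype.
  AA → possible child types {A} ✗
  AB → possible child types {A, B} ✗
  AO → possible child types {O, A} ✗
  BB → possible child types {B} ✗
  BO → possible child types {O, B} ✓
  OO → possible child types {O} ✗

BO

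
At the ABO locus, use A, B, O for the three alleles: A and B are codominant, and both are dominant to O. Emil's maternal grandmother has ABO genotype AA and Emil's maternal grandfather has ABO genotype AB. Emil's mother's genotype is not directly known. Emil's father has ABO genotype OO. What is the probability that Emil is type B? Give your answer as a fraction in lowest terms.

Emil's mother's ABO genotype from AA × AB: 1/2 AA, 1/2 AB.
Crossing each possibility with the father OO and summing P(type B): 1/2·0 + 1/2·1/2 = 1/4.

1/4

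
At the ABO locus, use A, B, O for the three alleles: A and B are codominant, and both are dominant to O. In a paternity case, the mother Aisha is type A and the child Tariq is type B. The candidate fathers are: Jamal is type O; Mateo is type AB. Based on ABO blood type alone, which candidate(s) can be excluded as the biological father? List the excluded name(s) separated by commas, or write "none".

Jamal

A candidate is excluded only if no genotype consistent with his phenotype could produce a type B child with a type A mother.
Jamal (type O): no genotype consistent with that phenotype can produce a type-B child with a type-A mother.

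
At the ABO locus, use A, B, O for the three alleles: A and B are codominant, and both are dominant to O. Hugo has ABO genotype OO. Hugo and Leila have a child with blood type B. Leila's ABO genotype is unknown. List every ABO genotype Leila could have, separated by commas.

For each candidate genotype of Leila, check whether crossing it with OO can produce every observed child phenotype.
  AA → possible child types {A} ✗
  AB → possible child types {A, B} ✓
  AO → possible child types {O, A} ✗
  BB → possible child types {B} ✓
  BO → possible child types {O, B} ✓
  OO → possible child types {O} ✗

AB, BB, BO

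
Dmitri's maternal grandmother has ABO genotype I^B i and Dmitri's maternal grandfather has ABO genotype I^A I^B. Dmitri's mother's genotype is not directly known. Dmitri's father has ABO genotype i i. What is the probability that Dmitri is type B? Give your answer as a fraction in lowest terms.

1/2

Dmitri's mother's ABO genotype from I^B i × I^A I^B: 1/4 I^A I^B, 1/4 I^A i, 1/4 I^B I^B, 1/4 I^B i.
Crossing each possibility with the father i i and summing P(type B): 1/4·1/2 + 1/4·0 + 1/4·1 + 1/4·1/2 = 1/2.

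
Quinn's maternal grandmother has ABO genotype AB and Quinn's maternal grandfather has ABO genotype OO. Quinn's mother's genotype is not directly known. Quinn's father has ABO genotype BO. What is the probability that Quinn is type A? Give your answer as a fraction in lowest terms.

Quinn's mother's ABO genotype from AB × OO: 1/2 AO, 1/2 BO.
Crossing each possibility with the father BO and summing P(type A): 1/2·1/4 + 1/2·0 = 1/8.

1/8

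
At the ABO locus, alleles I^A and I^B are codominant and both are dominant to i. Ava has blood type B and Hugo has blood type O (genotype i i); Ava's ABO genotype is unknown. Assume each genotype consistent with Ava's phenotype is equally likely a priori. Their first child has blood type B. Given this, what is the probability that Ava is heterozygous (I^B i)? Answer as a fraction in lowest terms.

1/3

Possible genotypes: Ava ∈ {I^B I^B, I^B i}; Hugo ∈ {i i}.
Weight each parental genotype pair by prior × P(type-B child):
  I^B I^B × i i: posterior weight 2/3.
  I^B i × i i: posterior weight 1/3.
Sum the posterior weight over pairs where Ava is I^B i: 1/3.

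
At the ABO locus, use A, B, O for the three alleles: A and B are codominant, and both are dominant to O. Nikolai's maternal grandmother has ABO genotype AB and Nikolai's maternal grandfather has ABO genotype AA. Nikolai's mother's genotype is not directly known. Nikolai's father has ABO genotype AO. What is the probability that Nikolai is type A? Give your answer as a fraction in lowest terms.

Nikolai's mother's ABO genotype from AB × AA: 1/2 AA, 1/2 AB.
Crossing each possibility with the father AO and summing P(type A): 1/2·1 + 1/2·1/2 = 3/4.

3/4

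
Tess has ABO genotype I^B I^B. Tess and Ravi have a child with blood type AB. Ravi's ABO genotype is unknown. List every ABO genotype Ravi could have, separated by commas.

I^A I^A, I^A I^B, I^A i

For each candidate genotype of Ravi, check whether crossing it with I^B I^B can produce every observed child phenotype.
  I^A I^A → possible child types {AB} ✓
  I^A I^B → possible child types {B, AB} ✓
  I^A i → possible child types {B, AB} ✓
  I^B I^B → possible child types {B} ✗
  I^B i → possible child types {B} ✗
  i i → possible child types {B} ✗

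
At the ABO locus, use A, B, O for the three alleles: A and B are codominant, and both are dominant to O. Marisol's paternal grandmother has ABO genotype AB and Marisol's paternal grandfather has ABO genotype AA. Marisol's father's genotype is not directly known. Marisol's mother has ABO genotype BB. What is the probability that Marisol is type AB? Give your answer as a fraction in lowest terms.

Marisol's father's ABO genotype from AB × AA: 1/2 AA, 1/2 AB.
Crossing each possibility with the mother BB and summing P(type AB): 1/2·1 + 1/2·1/2 = 3/4.

3/4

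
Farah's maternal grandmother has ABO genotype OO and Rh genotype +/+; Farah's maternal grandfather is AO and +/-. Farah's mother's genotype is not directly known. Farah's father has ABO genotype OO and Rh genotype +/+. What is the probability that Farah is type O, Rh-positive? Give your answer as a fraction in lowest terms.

3/4

Farah's mother's ABO genotype from OO × AO: 1/2 AO, 1/2 OO.
Crossing each possibility with the father OO and summing P(type O): 1/2·1/2 + 1/2·1 = 3/4.
Similarly for Rh via the mother's Rh distribution: P(Rh+) = 1.
Independent loci: 3/4 × 1 = 3/4.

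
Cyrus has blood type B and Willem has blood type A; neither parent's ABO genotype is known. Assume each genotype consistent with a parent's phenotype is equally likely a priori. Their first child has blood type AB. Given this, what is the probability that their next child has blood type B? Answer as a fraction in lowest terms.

Possible genotypes: Cyrus ∈ {I^B I^B, I^B i}; Willem ∈ {I^A I^A, I^A i}.
Weight each parental genotype pair by prior × P(type-AB child):
  I^B I^B × I^A I^A: posterior weight 4/9; P(next child type B) = 0.
  I^B I^B × I^A i: posterior weight 2/9; P(next child type B) = 1/2.
  I^B i × I^A I^A: posterior weight 2/9; P(next child type B) = 0.
  I^B i × I^A i: posterior weight 1/9; P(next child type B) = 1/4.
Weighted sum = 5/36.

5/36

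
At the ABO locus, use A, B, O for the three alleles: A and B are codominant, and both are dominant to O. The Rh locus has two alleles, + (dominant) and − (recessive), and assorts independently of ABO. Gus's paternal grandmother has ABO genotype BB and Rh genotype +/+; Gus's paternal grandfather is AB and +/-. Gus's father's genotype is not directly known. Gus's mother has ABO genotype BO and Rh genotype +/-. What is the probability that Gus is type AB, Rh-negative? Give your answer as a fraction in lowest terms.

Gus's father's ABO genotype from BB × AB: 1/2 AB, 1/2 BB.
Crossing each possibility with the mother BO and summing P(type AB): 1/2·1/4 + 1/2·0 = 1/8.
Similarly for Rh via the father's Rh distribution: P(Rh-) = 1/8.
Independent loci: 1/8 × 1/8 = 1/64.

1/64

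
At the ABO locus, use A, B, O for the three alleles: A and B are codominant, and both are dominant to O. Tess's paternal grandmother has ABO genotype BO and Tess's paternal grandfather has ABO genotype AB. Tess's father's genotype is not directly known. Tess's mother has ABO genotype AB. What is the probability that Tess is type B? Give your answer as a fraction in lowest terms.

Tess's father's ABO genotype from BO × AB: 1/4 AB, 1/4 AO, 1/4 BB, 1/4 BO.
Crossing each possibility with the mother AB and summing P(type B): 1/4·1/4 + 1/4·1/4 + 1/4·1/2 + 1/4·1/2 = 3/8.

3/8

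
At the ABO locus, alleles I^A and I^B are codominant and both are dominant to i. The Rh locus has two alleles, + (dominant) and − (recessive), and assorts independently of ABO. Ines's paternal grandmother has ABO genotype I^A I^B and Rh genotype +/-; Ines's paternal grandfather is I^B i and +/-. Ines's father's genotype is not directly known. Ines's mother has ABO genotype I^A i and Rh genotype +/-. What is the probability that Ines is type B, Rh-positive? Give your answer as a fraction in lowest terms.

3/16

Ines's father's ABO genotype from I^A I^B × I^B i: 1/4 I^A I^B, 1/4 I^A i, 1/4 I^B I^B, 1/4 I^B i.
Crossing each possibility with the mother I^A i and summing P(type B): 1/4·1/4 + 1/4·0 + 1/4·1/2 + 1/4·1/4 = 1/4.
Similarly for Rh via the father's Rh distribution: P(Rh+) = 3/4.
Independent loci: 1/4 × 3/4 = 3/16.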